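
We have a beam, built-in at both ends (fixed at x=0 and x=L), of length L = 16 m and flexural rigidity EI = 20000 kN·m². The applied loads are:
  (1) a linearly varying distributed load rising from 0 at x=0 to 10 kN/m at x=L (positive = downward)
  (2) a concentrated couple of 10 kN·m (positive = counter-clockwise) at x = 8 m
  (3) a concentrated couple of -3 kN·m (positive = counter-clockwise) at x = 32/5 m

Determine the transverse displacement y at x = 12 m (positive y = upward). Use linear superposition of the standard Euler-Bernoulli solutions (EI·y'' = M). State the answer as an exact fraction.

y(12) = -1307/50000 m

Load 1 — triangular load w₀=10 kN/m (0→w₀ over full span):
  y_1 = -w₀x²(L-x)²(x+2L)/(120LEI) = -10·12²·(16-12)²·(12+2·16)/(120·16·20000) = -33/1250 m
Load 2 — applied couple M₀=10 kN·m at a=8 m (b=L-a=8):
  y_2 = (R_Ax³/6 - M_Ax²/2 - M₀(x-a)²/2)/EI  [x>a] with R_A=15/16, M_A=5/2 = ((15/16)·12³/6 - (5/2)·12²/2 - 10·(12-8)²/2)/20000 = 1/2000 m
Load 3 — applied couple M₀=-3 kN·m at a=32/5 m (b=L-a=48/5):
  y_3 = (R_Ax³/6 - M_Ax²/2 - M₀(x-a)²/2)/EI  [x>a] with R_A=-27/100, M_A=-9/25 = ((-27/100)·12³/6 - (-9/25)·12²/2 - (-3)·(12-(32/5))²/2)/20000 = -3/12500 m
Superposition: y = Σ y_i = -1307/50000 m ≈ -0.026140 m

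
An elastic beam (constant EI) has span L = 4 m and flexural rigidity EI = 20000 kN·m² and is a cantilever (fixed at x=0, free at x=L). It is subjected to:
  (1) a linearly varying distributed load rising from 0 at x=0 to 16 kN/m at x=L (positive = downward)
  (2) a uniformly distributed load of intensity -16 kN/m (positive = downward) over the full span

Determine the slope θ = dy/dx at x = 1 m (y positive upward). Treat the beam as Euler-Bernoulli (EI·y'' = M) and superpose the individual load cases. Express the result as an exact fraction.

Load 1 — triangular load w₀=16 kN/m (0→w₀ over full span):
  θ_1 = (w₀Lx²/4-w₀L²x/3-w₀x⁴/(24L))/EI = (16·4·1²/4-16·4²·1/3-16·1⁴/(24·4))/20000 = -139/40000 rad
Load 2 — uniform load w=-16 kN/m over full span:
  θ_2 = -wx(x²-3Lx+3L²)/(6EI) = -(-16)·1·(1²-3·4·1+3·4²)/(6·20000) = 37/7500 rad
Superposition: θ = Σ θ_i = 7/4800 rad ≈ 0.001458 rad

θ(1) = 7/4800 rad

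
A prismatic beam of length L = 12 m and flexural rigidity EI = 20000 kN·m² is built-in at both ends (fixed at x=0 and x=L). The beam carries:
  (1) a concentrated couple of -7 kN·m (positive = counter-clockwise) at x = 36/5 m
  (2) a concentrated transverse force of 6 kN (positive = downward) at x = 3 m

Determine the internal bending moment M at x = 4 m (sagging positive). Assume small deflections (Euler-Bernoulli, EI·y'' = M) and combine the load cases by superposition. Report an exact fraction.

Load 1 — applied couple M₀=-7 kN·m at a=36/5 m (b=L-a=24/5):
  M_1 = R_Ax - M_A  [x≤a] with R_A=-21/25, M_A=-56/25 = (-21/25)·4 - (-56/25) = -28/25 kN·m
Load 2 — point force P=6 kN at a=3 m (b=L-a=9):
  M_2 = Pa²(a+3b)(L-x)/L³ - Pa²b/L²  [x>a] = 6·3²·(3+3·9)·(12-4)/12³ - 6·3²·9/12² = 33/8 kN·m
Superposition: M = Σ M_i = 601/200 kN·m ≈ 3.005000 kN·m

M(4) = 601/200 kN·m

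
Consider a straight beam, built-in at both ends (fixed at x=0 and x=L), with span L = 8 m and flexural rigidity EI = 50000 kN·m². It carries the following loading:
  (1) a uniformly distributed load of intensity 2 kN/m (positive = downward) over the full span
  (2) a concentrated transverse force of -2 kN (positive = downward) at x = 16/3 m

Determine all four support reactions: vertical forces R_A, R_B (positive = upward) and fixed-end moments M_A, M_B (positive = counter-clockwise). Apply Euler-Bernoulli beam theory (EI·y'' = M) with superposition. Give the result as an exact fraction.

Load 1 — uniform load w=2 kN/m over full span:
  R_A = wL/2 = 2·8/2 = 8 kN
  M_A = wL²/12 = 2·8²/12 = 32/3 kN·m
  R_B = wL/2 = 2·8/2 = 8 kN
  M_B = -wL²/12 = -2·8²/12 = -32/3 kN·m
Load 2 — point force P=-2 kN at a=16/3 m (b=L-a=8/3):
  R_A = Pb²(3a+b)/L³ = (-2)·(8/3)²·(3·(16/3)+(8/3))/8³ = -14/27 kN
  M_A = Pab²/L² = (-2)·(16/3)·(8/3)²/8² = -32/27 kN·m
  R_B = Pa²(a+3b)/L³ = (-2)·(16/3)²·((16/3)+3·(8/3))/8³ = -40/27 kN
  M_B = -Pa²b/L² = -(-2)·(16/3)²·(8/3)/8² = 64/27 kN·m
Superposition: R_A = 202/27 kN, M_A = 256/27 kN·m, R_B = 176/27 kN, M_B = -224/27 kN·m

R_A = 202/27 kN, M_A = 256/27 kN·m, R_B = 176/27 kN, M_B = -224/27 kN·m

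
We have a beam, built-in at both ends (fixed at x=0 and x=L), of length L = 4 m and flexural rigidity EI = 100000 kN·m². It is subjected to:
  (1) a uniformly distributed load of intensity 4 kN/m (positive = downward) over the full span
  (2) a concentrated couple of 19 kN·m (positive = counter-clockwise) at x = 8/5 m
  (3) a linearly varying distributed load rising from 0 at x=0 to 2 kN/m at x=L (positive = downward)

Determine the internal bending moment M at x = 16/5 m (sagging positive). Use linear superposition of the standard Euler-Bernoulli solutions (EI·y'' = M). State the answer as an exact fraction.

Load 1 — uniform load w=4 kN/m over full span:
  M_1 = wLx/2 - wL²/12 - wx²/2 = 4·4·(16/5)/2 - 4·4²/12 - 4·(16/5)²/2 = -16/75 kN·m
Load 2 — applied couple M₀=19 kN·m at a=8/5 m (b=L-a=12/5):
  M_2 = R_Ax - M_A - M₀  [x>a] with R_A=171/25, M_A=57/25 = (171/25)·(16/5) - (57/25) - 19 = 76/125 kN·m
Load 3 — triangular load w₀=2 kN/m (0→w₀ over full span):
  M_3 = 3w₀Lx/20 - w₀L²/30 - w₀x³/(6L) = 3·2·4·(16/5)/20 - 2·4²/30 - 2·(16/5)³/(6·4) = 16/375 kN·m
Superposition: M = Σ M_i = 164/375 kN·m ≈ 0.437333 kN·m

M(16/5) = 164/375 kN·m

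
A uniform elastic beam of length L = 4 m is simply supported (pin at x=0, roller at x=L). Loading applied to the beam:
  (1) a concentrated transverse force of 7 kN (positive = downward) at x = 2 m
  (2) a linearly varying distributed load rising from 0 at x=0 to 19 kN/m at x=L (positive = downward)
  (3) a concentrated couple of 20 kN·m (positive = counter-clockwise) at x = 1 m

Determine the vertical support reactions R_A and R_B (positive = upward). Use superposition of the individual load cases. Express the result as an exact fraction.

R_A = 127/6 kN, R_B = 143/6 kN

Load 1 — point force P=7 kN at a=2 m (b=L-a=2):
  R_A = Pb/L = 7·2/4 = 7/2 kN
  R_B = Pa/L = 7·2/4 = 7/2 kN
Load 2 — triangular load w₀=19 kN/m (0→w₀ over full span):
  R_A = w₀L/6 = 19·4/6 = 38/3 kN
  R_B = w₀L/3 = 19·4/3 = 76/3 kN
Load 3 — applied couple M₀=20 kN·m at a=1 m (b=L-a=3):
  R_A = M₀/L = 20/4 = 5 kN
  R_B = -M₀/L = -20/4 = -5 kN
Superposition: R_A = 127/6 kN, R_B = 143/6 kN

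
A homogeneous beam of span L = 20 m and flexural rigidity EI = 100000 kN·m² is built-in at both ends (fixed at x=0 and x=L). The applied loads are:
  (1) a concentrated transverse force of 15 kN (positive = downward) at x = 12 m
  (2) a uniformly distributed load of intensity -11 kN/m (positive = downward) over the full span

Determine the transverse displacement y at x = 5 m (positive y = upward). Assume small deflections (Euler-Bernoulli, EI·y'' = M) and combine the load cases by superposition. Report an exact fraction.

y(5) = 149/6400 m

Load 1 — point force P=15 kN at a=12 m (b=L-a=8):
  y_1 = -Pb²x²(3aL-(3a+b)x)/(6L³EI)  [x≤a] = -15·8²·5²·(3·12·20-(3·12+8)·5)/(6·20³·100000) = -1/400 m
Load 2 — uniform load w=-11 kN/m over full span:
  y_2 = -wx²(L-x)²/(24EI) = -(-11)·5²·(20-5)²/(24·100000) = 33/1280 m
Superposition: y = Σ y_i = 149/6400 m ≈ 0.023281 m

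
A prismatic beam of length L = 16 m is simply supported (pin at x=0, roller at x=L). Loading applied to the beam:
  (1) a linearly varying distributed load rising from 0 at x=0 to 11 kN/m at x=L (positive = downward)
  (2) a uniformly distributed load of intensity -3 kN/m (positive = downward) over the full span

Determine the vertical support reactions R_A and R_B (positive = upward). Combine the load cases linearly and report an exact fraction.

Load 1 — triangular load w₀=11 kN/m (0→w₀ over full span):
  R_A = w₀L/6 = 11·16/6 = 88/3 kN
  R_B = w₀L/3 = 11·16/3 = 176/3 kN
Load 2 — uniform load w=-3 kN/m over full span:
  R_A = wL/2 = (-3)·16/2 = -24 kN
  R_B = wL/2 = (-3)·16/2 = -24 kN
Superposition: R_A = 16/3 kN, R_B = 104/3 kN

R_A = 16/3 kN, R_B = 104/3 kN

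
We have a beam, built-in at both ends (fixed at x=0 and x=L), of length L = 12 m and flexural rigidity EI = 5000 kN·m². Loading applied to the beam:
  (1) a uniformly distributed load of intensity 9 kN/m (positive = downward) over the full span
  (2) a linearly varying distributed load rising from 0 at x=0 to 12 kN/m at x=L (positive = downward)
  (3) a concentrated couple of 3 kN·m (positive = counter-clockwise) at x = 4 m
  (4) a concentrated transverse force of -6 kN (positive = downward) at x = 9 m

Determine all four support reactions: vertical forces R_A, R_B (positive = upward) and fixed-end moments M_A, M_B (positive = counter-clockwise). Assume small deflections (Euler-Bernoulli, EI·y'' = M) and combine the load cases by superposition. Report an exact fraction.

R_A = 17999/240 kN, M_A = 6489/40 kN·m, R_B = 23761/240 kN, M_B = -7331/40 kN·m

Load 1 — uniform load w=9 kN/m over full span:
  R_A = wL/2 = 9·12/2 = 54 kN
  M_A = wL²/12 = 9·12²/12 = 108 kN·m
  R_B = wL/2 = 9·12/2 = 54 kN
  M_B = -wL²/12 = -9·12²/12 = -108 kN·m
Load 2 — triangular load w₀=12 kN/m (0→w₀ over full span):
  R_A = 3w₀L/20 = 3·12·12/20 = 108/5 kN
  M_A = w₀L²/30 = 12·12²/30 = 288/5 kN·m
  R_B = 7w₀L/20 = 7·12·12/20 = 252/5 kN
  M_B = -w₀L²/20 = -12·12²/20 = -432/5 kN·m
Load 3 — applied couple M₀=3 kN·m at a=4 m (b=L-a=8):
  R_A = 6M₀ab/L³ = 6·3·4·8/12³ = 1/3 kN
  M_A = M₀b(2a-b)/L² = 3·8·(2·4-8)/12² = 0 kN·m
  R_B = -6M₀ab/L³ = -6·3·4·8/12³ = -1/3 kN
  M_B = M₀a(2b-a)/L² = 3·4·(2·8-4)/12² = 1 kN·m
Load 4 — point force P=-6 kN at a=9 m (b=L-a=3):
  R_A = Pb²(3a+b)/L³ = (-6)·3²·(3·9+3)/12³ = -15/16 kN
  M_A = Pab²/L² = (-6)·9·3²/12² = -27/8 kN·m
  R_B = Pa²(a+3b)/L³ = (-6)·9²·(9+3·3)/12³ = -81/16 kN
  M_B = -Pa²b/L² = -(-6)·9²·3/12² = 81/8 kN·m
Superposition: R_A = 17999/240 kN, M_A = 6489/40 kN·m, R_B = 23761/240 kN, M_B = -7331/40 kN·m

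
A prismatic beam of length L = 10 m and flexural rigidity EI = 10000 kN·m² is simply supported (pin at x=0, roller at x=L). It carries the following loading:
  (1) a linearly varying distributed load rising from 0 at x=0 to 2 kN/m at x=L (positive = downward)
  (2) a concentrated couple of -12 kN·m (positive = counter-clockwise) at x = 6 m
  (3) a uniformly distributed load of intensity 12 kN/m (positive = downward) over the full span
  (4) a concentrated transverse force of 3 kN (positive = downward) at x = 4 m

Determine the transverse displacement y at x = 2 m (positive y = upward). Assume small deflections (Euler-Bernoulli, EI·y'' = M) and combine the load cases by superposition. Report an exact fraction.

Load 1 — triangular load w₀=2 kN/m (0→w₀ over full span):
  y_1 = -w₀x(7L⁴-10L²x²+3x⁴)/(360LEI) = -2·2·(7·10⁴-10·10²·2²+3·2⁴)/(360·10·10000) = -344/46875 m
Load 2 — applied couple M₀=-12 kN·m at a=6 m (b=L-a=4):
  y_2 = (M₀x³/(6L)+C₁x)/EI  [x≤a] with C₁=M₀(3b²-L²)/(6L)=52/5 = ((-12)·2³/(6·10)+(52/5)·2)/10000 = 6/3125 m
Load 3 — uniform load w=12 kN/m over full span:
  y_3 = -wx(L³-2Lx²+x³)/(24EI) = -12·2·(10³-2·10·2²+2³)/(24·10000) = -58/625 m
Load 4 — point force P=3 kN at a=4 m (b=L-a=6):
  y_4 = -Pbx(L²-b²-x²)/(6LEI)  [x≤a] = -3·6·2·(10²-6²-2²)/(6·10·10000) = -9/2500 m
Superposition: y = Σ y_i = -19091/187500 m ≈ -0.101819 m

y(2) = -19091/187500 m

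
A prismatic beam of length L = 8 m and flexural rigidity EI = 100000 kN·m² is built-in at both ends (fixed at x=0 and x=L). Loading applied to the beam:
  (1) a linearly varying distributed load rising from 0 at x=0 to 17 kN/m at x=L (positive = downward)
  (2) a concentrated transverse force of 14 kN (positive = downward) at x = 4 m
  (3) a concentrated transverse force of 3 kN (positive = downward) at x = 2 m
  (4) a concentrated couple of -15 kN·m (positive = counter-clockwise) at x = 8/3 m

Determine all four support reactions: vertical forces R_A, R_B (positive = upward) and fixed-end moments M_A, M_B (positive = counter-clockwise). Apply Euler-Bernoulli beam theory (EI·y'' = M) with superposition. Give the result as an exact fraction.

R_A = 4389/160 kN, M_A = 6437/120 kN·m, R_B = 9211/160 kN, M_B = -2981/40 kN·m

Load 1 — triangular load w₀=17 kN/m (0→w₀ over full span):
  R_A = 3w₀L/20 = 3·17·8/20 = 102/5 kN
  M_A = w₀L²/30 = 17·8²/30 = 544/15 kN·m
  R_B = 7w₀L/20 = 7·17·8/20 = 238/5 kN
  M_B = -w₀L²/20 = -17·8²/20 = -272/5 kN·m
Load 2 — point force P=14 kN at a=4 m (b=L-a=4):
  R_A = Pb²(3a+b)/L³ = 14·4²·(3·4+4)/8³ = 7 kN
  M_A = Pab²/L² = 14·4·4²/8² = 14 kN·m
  R_B = Pa²(a+3b)/L³ = 14·4²·(4+3·4)/8³ = 7 kN
  M_B = -Pa²b/L² = -14·4²·4/8² = -14 kN·m
Load 3 — point force P=3 kN at a=2 m (b=L-a=6):
  R_A = Pb²(3a+b)/L³ = 3·6²·(3·2+6)/8³ = 81/32 kN
  M_A = Pab²/L² = 3·2·6²/8² = 27/8 kN·m
  R_B = Pa²(a+3b)/L³ = 3·2²·(2+3·6)/8³ = 15/32 kN
  M_B = -Pa²b/L² = -3·2²·6/8² = -9/8 kN·m
Load 4 — applied couple M₀=-15 kN·m at a=8/3 m (b=L-a=16/3):
  R_A = 6M₀ab/L³ = 6·(-15)·(8/3)·(16/3)/8³ = -5/2 kN
  M_A = M₀b(2a-b)/L² = (-15)·(16/3)·(2·(8/3)-(16/3))/8² = 0 kN·m
  R_B = -6M₀ab/L³ = -6·(-15)·(8/3)·(16/3)/8³ = 5/2 kN
  M_B = M₀a(2b-a)/L² = (-15)·(8/3)·(2·(16/3)-(8/3))/8² = -5 kN·m
Superposition: R_A = 4389/160 kN, M_A = 6437/120 kN·m, R_B = 9211/160 kN, M_B = -2981/40 kN·m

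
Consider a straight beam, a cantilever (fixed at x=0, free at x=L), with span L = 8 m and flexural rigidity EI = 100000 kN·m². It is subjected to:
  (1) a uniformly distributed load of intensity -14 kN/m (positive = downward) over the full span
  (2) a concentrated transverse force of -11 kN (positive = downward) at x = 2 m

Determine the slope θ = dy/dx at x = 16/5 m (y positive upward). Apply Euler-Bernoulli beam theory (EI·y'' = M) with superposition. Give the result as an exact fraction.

θ(16/5) = 179741/18750000 rad

Load 1 — uniform load w=-14 kN/m over full span:
  θ_1 = -wx(x²-3Lx+3L²)/(6EI) = -(-14)·(16/5)·((16/5)²-3·8·(16/5)+3·8²)/(6·100000) = 10976/1171875 rad
Load 2 — point force P=-11 kN at a=2 m (b=L-a=6):
  θ_2 = -Pa²/(2EI)  [x>a] = -(-11)·2²/(2·100000) = 11/50000 rad
Superposition: θ = Σ θ_i = 179741/18750000 rad ≈ 0.009586 rad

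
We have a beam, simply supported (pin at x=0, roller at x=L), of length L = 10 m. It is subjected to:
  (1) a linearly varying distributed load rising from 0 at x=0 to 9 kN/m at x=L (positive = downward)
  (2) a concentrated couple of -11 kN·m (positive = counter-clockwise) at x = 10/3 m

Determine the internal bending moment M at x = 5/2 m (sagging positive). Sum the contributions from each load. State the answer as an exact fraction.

Load 1 — triangular load w₀=9 kN/m (0→w₀ over full span):
  M_1 = w₀Lx/6 - w₀x³/(6L) = 9·10·(5/2)/6 - 9·(5/2)³/(6·10) = 1125/32 kN·m
Load 2 — applied couple M₀=-11 kN·m at a=10/3 m (b=L-a=20/3):
  M_2 = M₀x/L  [x≤a] = (-11)·(5/2)/10 = -11/4 kN·m
Superposition: M = Σ M_i = 1037/32 kN·m ≈ 32.406250 kN·m

M(5/2) = 1037/32 kN·m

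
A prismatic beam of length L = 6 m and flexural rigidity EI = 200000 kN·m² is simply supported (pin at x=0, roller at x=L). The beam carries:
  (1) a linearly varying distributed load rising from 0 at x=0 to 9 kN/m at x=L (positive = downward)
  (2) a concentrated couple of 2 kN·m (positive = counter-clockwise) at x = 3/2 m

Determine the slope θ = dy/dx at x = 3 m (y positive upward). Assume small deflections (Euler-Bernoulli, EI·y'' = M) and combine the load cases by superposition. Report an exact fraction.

θ(3) = -199/16000000 rad

Load 1 — triangular load w₀=9 kN/m (0→w₀ over full span):
  θ_1 = -w₀(7L⁴-30L²x²+15x⁴)/(360LEI) = -9·(7·6⁴-30·6²·3²+15·3⁴)/(360·6·200000) = -189/16000000 rad
Load 2 — applied couple M₀=2 kN·m at a=3/2 m (b=L-a=9/2):
  θ_2 = (M₀x²/(2L)-M₀(x-a)+C₁)/EI  [x>a] with C₁=M₀(3b²-L²)/(6L)=11/8 = (2·3²/(2·6)-2·(3-(3/2))+(11/8))/200000 = -1/1600000 rad
Superposition: θ = Σ θ_i = -199/16000000 rad ≈ -0.000012 rad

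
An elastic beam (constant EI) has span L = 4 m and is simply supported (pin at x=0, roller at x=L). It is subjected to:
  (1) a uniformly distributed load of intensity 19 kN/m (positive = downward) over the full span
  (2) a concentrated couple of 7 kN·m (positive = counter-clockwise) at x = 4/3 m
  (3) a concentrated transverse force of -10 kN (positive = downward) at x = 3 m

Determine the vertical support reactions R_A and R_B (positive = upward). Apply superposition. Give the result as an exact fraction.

Load 1 — uniform load w=19 kN/m over full span:
  R_A = wL/2 = 19·4/2 = 38 kN
  R_B = wL/2 = 19·4/2 = 38 kN
Load 2 — applied couple M₀=7 kN·m at a=4/3 m (b=L-a=8/3):
  R_A = M₀/L = 7/4 kN
  R_B = -M₀/L = -7/4 kN
Load 3 — point force P=-10 kN at a=3 m (b=L-a=1):
  R_A = Pb/L = (-10)·1/4 = -5/2 kN
  R_B = Pa/L = (-10)·3/4 = -15/2 kN
Superposition: R_A = 149/4 kN, R_B = 115/4 kN

R_A = 149/4 kN, R_B = 115/4 kN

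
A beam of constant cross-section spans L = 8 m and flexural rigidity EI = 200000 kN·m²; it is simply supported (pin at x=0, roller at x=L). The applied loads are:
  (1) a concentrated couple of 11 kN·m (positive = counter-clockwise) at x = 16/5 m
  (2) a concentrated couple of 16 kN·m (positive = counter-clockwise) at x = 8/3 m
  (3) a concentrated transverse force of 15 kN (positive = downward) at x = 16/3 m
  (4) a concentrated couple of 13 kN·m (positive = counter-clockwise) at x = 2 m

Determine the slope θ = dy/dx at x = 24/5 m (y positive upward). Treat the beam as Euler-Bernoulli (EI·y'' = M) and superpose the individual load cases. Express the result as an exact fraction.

Load 1 — applied couple M₀=11 kN·m at a=16/5 m (b=L-a=24/5):
  θ_1 = (M₀x²/(2L)-M₀(x-a)+C₁)/EI  [x>a] with C₁=M₀(3b²-L²)/(6L)=88/75 = (11·(24/5)²/(2·8)-11·((24/5)-(16/5))+(88/75))/200000 = -11/3750000 rad
Load 2 — applied couple M₀=16 kN·m at a=8/3 m (b=L-a=16/3):
  θ_2 = (M₀x²/(2L)-M₀(x-a)+C₁)/EI  [x>a] with C₁=M₀(3b²-L²)/(6L)=64/9 = (16·(24/5)²/(2·8)-16·((24/5)-(8/3))+(64/9))/200000 = -14/703125 rad
Load 3 — point force P=15 kN at a=16/3 m (b=L-a=8/3):
  θ_3 = -Pb(L²-b²-3x²)/(6LEI)  [x≤a] = -15·(8/3)·(8²-(8/3)²-3·(24/5)²)/(6·8·200000) = 43/843750 rad
Load 4 — applied couple M₀=13 kN·m at a=2 m (b=L-a=6):
  θ_4 = (M₀x²/(2L)-M₀(x-a)+C₁)/EI  [x>a] with C₁=M₀(3b²-L²)/(6L)=143/12 = (13·(24/5)²/(2·8)-13·((24/5)-2)+(143/12))/200000 = -1729/60000000 rad
Superposition: θ = Σ θ_i = -377/540000000 rad ≈ -0.000001 rad

θ(24/5) = -377/540000000 rad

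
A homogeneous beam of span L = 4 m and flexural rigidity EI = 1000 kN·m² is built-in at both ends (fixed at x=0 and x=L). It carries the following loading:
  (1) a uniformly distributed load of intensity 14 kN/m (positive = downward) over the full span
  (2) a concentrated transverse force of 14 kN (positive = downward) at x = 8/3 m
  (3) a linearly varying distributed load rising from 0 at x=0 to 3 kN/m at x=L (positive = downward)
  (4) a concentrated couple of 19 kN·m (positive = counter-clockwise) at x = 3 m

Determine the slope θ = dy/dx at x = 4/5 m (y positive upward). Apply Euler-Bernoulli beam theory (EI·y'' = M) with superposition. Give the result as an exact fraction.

θ(4/5) = -55189/4218750 rad

Load 1 — uniform load w=14 kN/m over full span:
  θ_1 = -wx(L-x)(L-2x)/(12EI) = -14·(4/5)·(4-(4/5))·(4-2·(4/5))/(12·1000) = -112/15625 rad
Load 2 — point force P=14 kN at a=8/3 m (b=L-a=4/3):
  θ_2 = -Pb²x(2aL-(3a+b)x)/(2L³EI)  [x≤a] = -14·(4/3)²·(4/5)·(2·(8/3)·4-(3·(8/3)+(4/3))·(4/5))/(2·4³·1000) = -182/84375 rad
Load 3 — triangular load w₀=3 kN/m (0→w₀ over full span):
  θ_3 = -w₀(2x(L-x)(L-2x)(x+2L)+x²(L-x)²)/(120LEI) = -3·(2·(4/5)·(4-(4/5))·(4-2·(4/5))·((4/5)+2·4)+(4/5)²·(4-(4/5))²)/(120·4·1000) = -56/78125 rad
Load 4 — applied couple M₀=19 kN·m at a=3 m (b=L-a=1):
  θ_4 = (R_Ax²/2 - M_Ax)/EI  [x≤a] with R_A=171/32, M_A=95/16 = ((171/32)·(4/5)²/2 - (95/16)·(4/5))/1000 = -19/6250 rad
Superposition: θ = Σ θ_i = -55189/4218750 rad ≈ -0.013082 rad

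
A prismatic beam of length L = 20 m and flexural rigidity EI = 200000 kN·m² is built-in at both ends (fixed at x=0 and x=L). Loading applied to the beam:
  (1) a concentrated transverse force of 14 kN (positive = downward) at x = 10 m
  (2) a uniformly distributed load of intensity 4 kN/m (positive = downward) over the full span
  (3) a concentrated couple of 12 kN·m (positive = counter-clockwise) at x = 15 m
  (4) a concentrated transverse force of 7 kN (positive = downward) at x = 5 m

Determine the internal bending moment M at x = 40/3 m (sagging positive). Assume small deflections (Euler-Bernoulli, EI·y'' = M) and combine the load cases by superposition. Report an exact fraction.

M(40/3) = 8941/144 kN·m

Load 1 — point force P=14 kN at a=10 m (b=L-a=10):
  M_1 = Pa²(a+3b)(L-x)/L³ - Pa²b/L²  [x>a] = 14·10²·(10+3·10)·(20-(40/3))/20³ - 14·10²·10/20² = 35/3 kN·m
Load 2 — uniform load w=4 kN/m over full span:
  M_2 = wLx/2 - wL²/12 - wx²/2 = 4·20·(40/3)/2 - 4·20²/12 - 4·(40/3)²/2 = 400/9 kN·m
Load 3 — applied couple M₀=12 kN·m at a=15 m (b=L-a=5):
  M_3 = R_Ax - M_A  [x≤a] with R_A=27/40, M_A=15/4 = (27/40)·(40/3) - (15/4) = 21/4 kN·m
Load 4 — point force P=7 kN at a=5 m (b=L-a=15):
  M_4 = Pa²(a+3b)(L-x)/L³ - Pa²b/L²  [x>a] = 7·5²·(5+3·15)·(20-(40/3))/20³ - 7·5²·15/20² = 35/48 kN·m
Superposition: M = Σ M_i = 8941/144 kN·m ≈ 62.090278 kN·m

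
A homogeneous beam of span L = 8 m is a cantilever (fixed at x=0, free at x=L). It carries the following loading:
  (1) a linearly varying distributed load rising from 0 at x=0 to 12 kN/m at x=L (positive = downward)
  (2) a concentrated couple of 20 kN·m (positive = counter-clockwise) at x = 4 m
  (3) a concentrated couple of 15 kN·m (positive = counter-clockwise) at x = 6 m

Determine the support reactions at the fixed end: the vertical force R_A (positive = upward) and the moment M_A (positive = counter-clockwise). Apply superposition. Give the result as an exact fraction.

R_A = 48 kN, M_A = 221 kN·m

Load 1 — triangular load w₀=12 kN/m (0→w₀ over full span):
  R_A = w₀L/2 = 12·8/2 = 48 kN
  M_A = w₀L²/3 = 12·8²/3 = 256 kN·m
Load 2 — applied couple M₀=20 kN·m at a=4 m (b=L-a=4):
  R_A = 0 kN
  M_A = -M₀ = -20 kN·m
Load 3 — applied couple M₀=15 kN·m at a=6 m (b=L-a=2):
  R_A = 0 kN
  M_A = -M₀ = -15 kN·m
Superposition: R_A = 48 kN, M_A = 221 kN·m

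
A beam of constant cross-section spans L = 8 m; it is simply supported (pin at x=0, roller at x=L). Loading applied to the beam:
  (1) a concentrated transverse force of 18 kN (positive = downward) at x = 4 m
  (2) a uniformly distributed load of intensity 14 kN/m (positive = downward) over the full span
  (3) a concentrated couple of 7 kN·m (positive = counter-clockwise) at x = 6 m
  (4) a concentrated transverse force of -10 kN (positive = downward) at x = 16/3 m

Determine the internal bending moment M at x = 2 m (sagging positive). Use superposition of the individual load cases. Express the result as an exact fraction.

Load 1 — point force P=18 kN at a=4 m (b=L-a=4):
  M_1 = Pbx/L  [x≤a] = 18·4·2/8 = 18 kN·m
Load 2 — uniform load w=14 kN/m over full span:
  M_2 = wx(L-x)/2 = 14·2·(8-2)/2 = 84 kN·m
Load 3 — applied couple M₀=7 kN·m at a=6 m (b=L-a=2):
  M_3 = M₀x/L  [x≤a] = 7·2/8 = 7/4 kN·m
Load 4 — point force P=-10 kN at a=16/3 m (b=L-a=8/3):
  M_4 = Pbx/L  [x≤a] = (-10)·(8/3)·2/8 = -20/3 kN·m
Superposition: M = Σ M_i = 1165/12 kN·m ≈ 97.083333 kN·m

M(2) = 1165/12 kN·m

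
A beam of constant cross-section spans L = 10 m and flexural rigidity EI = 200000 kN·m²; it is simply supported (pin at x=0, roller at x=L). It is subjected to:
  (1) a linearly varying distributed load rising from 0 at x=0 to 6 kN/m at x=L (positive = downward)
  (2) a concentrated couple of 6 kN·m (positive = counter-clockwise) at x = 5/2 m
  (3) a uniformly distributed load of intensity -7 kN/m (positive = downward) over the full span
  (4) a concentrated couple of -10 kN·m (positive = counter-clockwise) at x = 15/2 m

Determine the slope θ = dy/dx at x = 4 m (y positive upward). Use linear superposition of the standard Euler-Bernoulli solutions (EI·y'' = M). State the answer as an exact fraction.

Load 1 — triangular load w₀=6 kN/m (0→w₀ over full span):
  θ_1 = -w₀(7L⁴-30L²x²+15x⁴)/(360LEI) = -6·(7·10⁴-30·10²·4²+15·4⁴)/(360·10·200000) = -323/1500000 rad
Load 2 — applied couple M₀=6 kN·m at a=5/2 m (b=L-a=15/2):
  θ_2 = (M₀x²/(2L)-M₀(x-a)+C₁)/EI  [x>a] with C₁=M₀(3b²-L²)/(6L)=55/8 = (6·4²/(2·10)-6·(4-(5/2))+(55/8))/200000 = 107/8000000 rad
Load 3 — uniform load w=-7 kN/m over full span:
  θ_3 = -w(L³-6Lx²+4x³)/(24EI) = -(-7)·(10³-6·10·4²+4·4³)/(24·200000) = 259/600000 rad
Load 4 — applied couple M₀=-10 kN·m at a=15/2 m (b=L-a=5/2):
  θ_4 = (M₀x²/(2L)+C₁)/EI  [x≤a] with C₁=M₀(3b²-L²)/(6L)=325/24 = ((-10)·4²/(2·10)+(325/24))/200000 = 133/4800000 rad
Superposition: θ = Σ θ_i = 3089/12000000 rad ≈ 0.000257 rad

θ(4) = 3089/12000000 rad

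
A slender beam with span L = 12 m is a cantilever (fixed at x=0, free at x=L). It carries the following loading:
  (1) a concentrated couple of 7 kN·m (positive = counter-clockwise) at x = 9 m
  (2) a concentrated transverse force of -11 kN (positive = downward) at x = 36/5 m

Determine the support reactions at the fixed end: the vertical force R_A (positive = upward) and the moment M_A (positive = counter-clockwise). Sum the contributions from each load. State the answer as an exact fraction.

Load 1 — applied couple M₀=7 kN·m at a=9 m (b=L-a=3):
  R_A = 0 kN
  M_A = -M₀ = -7 kN·m
Load 2 — point force P=-11 kN at a=36/5 m (b=L-a=24/5):
  R_A = P = (-11) = -11 kN
  M_A = Pa = (-11)·(36/5) = -396/5 kN·m
Superposition: R_A = -11 kN, M_A = -431/5 kN·m

R_A = -11 kN, M_A = -431/5 kN·m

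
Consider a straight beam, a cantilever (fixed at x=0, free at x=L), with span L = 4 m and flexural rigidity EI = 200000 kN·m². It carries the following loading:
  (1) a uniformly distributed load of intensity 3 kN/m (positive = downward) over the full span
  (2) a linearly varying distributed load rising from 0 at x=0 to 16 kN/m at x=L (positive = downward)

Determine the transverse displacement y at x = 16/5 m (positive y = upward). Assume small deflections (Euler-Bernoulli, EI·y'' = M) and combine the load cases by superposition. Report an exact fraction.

y(16/5) = -251792/146484375 m

Load 1 — uniform load w=3 kN/m over full span:
  y_1 = -wx²(x²-4Lx+6L²)/(24EI) = -3·(16/5)²·((16/5)²-4·4·(16/5)+6·4²)/(24·200000) = -688/1953125 m
Load 2 — triangular load w₀=16 kN/m (0→w₀ over full span):
  y_2 = (w₀Lx³/12-w₀L²x²/6-w₀x⁵/(120L))/EI = (16·4·(16/5)³/12-16·4²·(16/5)²/6-16·(16/5)⁵/(120·4))/200000 = -200192/146484375 m
Superposition: y = Σ y_i = -251792/146484375 m ≈ -0.001719 m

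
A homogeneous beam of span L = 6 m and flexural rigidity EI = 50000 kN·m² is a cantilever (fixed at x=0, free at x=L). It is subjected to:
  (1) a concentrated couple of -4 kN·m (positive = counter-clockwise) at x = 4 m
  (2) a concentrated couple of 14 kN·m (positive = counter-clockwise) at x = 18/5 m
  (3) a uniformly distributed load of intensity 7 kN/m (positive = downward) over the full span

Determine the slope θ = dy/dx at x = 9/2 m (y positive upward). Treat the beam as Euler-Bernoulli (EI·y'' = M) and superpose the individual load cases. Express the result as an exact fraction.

Load 1 — applied couple M₀=-4 kN·m at a=4 m (b=L-a=2):
  θ_1 = M₀a/EI  [x>a] = (-4)·4/50000 = -1/3125 rad
Load 2 — applied couple M₀=14 kN·m at a=18/5 m (b=L-a=12/5):
  θ_2 = M₀a/EI  [x>a] = 14·(18/5)/50000 = 63/62500 rad
Load 3 — uniform load w=7 kN/m over full span:
  θ_3 = -wx(x²-3Lx+3L²)/(6EI) = -7·(9/2)·((9/2)²-3·6·(9/2)+3·6²)/(6·50000) = -3969/800000 rad
Superposition: θ = Σ θ_i = -17093/4000000 rad ≈ -0.004273 rad

θ(9/2) = -17093/4000000 rad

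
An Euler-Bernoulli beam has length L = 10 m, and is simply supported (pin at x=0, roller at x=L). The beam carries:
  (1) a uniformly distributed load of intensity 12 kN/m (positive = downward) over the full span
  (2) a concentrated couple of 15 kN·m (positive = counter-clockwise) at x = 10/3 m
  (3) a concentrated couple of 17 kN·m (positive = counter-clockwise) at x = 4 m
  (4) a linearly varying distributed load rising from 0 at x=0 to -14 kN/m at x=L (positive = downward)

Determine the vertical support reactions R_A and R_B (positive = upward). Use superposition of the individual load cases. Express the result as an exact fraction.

Load 1 — uniform load w=12 kN/m over full span:
  R_A = wL/2 = 12·10/2 = 60 kN
  R_B = wL/2 = 12·10/2 = 60 kN
Load 2 — applied couple M₀=15 kN·m at a=10/3 m (b=L-a=20/3):
  R_A = M₀/L = 15/10 = 3/2 kN
  R_B = -M₀/L = -15/10 = -3/2 kN
Load 3 — applied couple M₀=17 kN·m at a=4 m (b=L-a=6):
  R_A = M₀/L = 17/10 kN
  R_B = -M₀/L = -17/10 kN
Load 4 — triangular load w₀=-14 kN/m (0→w₀ over full span):
  R_A = w₀L/6 = (-14)·10/6 = -70/3 kN
  R_B = w₀L/3 = (-14)·10/3 = -140/3 kN
Superposition: R_A = 598/15 kN, R_B = 152/15 kN

R_A = 598/15 kN, R_B = 152/15 kN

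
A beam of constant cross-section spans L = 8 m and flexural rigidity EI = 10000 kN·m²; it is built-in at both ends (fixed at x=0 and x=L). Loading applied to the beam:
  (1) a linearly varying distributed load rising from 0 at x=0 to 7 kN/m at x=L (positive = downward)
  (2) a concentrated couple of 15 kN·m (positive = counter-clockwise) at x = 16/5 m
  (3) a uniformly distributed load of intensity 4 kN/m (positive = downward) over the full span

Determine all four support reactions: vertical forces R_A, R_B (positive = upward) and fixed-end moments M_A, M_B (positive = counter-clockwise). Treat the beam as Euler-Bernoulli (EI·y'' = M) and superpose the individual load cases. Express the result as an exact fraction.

Load 1 — triangular load w₀=7 kN/m (0→w₀ over full span):
  R_A = 3w₀L/20 = 3·7·8/20 = 42/5 kN
  M_A = w₀L²/30 = 7·8²/30 = 224/15 kN·m
  R_B = 7w₀L/20 = 7·7·8/20 = 98/5 kN
  M_B = -w₀L²/20 = -7·8²/20 = -112/5 kN·m
Load 2 — applied couple M₀=15 kN·m at a=16/5 m (b=L-a=24/5):
  R_A = 6M₀ab/L³ = 6·15·(16/5)·(24/5)/8³ = 27/10 kN
  M_A = M₀b(2a-b)/L² = 15·(24/5)·(2·(16/5)-(24/5))/8² = 9/5 kN·m
  R_B = -6M₀ab/L³ = -6·15·(16/5)·(24/5)/8³ = -27/10 kN
  M_B = M₀a(2b-a)/L² = 15·(16/5)·(2·(24/5)-(16/5))/8² = 24/5 kN·m
Load 3 — uniform load w=4 kN/m over full span:
  R_A = wL/2 = 4·8/2 = 16 kN
  M_A = wL²/12 = 4·8²/12 = 64/3 kN·m
  R_B = wL/2 = 4·8/2 = 16 kN
  M_B = -wL²/12 = -4·8²/12 = -64/3 kN·m
Superposition: R_A = 271/10 kN, M_A = 571/15 kN·m, R_B = 329/10 kN, M_B = -584/15 kN·m

R_A = 271/10 kN, M_A = 571/15 kN·m, R_B = 329/10 kN, M_B = -584/15 kN·m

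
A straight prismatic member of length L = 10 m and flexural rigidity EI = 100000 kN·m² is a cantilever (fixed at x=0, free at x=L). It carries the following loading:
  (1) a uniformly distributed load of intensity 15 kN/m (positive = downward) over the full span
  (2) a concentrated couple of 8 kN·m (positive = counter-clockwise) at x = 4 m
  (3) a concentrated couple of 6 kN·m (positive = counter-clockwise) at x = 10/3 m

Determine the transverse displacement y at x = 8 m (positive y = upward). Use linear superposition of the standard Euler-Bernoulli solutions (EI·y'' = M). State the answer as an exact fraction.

y(8) = -10081/75000 m

Load 1 — uniform load w=15 kN/m over full span:
  y_1 = -wx²(x²-4Lx+6L²)/(24EI) = -15·8²·(8²-4·10·8+6·10²)/(24·100000) = -86/625 m
Load 2 — applied couple M₀=8 kN·m at a=4 m (b=L-a=6):
  y_2 = M₀a(2x-a)/(2EI)  [x>a] = 8·4·(2·8-4)/(2·100000) = 6/3125 m
Load 3 — applied couple M₀=6 kN·m at a=10/3 m (b=L-a=20/3):
  y_3 = M₀a(2x-a)/(2EI)  [x>a] = 6·(10/3)·(2·8-(10/3))/(2·100000) = 19/15000 m
Superposition: y = Σ y_i = -10081/75000 m ≈ -0.134413 m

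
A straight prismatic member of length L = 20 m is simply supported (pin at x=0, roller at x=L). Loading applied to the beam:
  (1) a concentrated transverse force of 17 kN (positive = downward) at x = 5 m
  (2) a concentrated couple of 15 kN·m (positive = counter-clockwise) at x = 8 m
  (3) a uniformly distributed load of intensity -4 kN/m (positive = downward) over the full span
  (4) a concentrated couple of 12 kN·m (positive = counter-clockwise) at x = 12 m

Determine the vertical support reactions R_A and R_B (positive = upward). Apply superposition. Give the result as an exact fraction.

R_A = -259/10 kN, R_B = -371/10 kN

Load 1 — point force P=17 kN at a=5 m (b=L-a=15):
  R_A = Pb/L = 17·15/20 = 51/4 kN
  R_B = Pa/L = 17·5/20 = 17/4 kN
Load 2 — applied couple M₀=15 kN·m at a=8 m (b=L-a=12):
  R_A = M₀/L = 15/20 = 3/4 kN
  R_B = -M₀/L = -15/20 = -3/4 kN
Load 3 — uniform load w=-4 kN/m over full span:
  R_A = wL/2 = (-4)·20/2 = -40 kN
  R_B = wL/2 = (-4)·20/2 = -40 kN
Load 4 — applied couple M₀=12 kN·m at a=12 m (b=L-a=8):
  R_A = M₀/L = 12/20 = 3/5 kN
  R_B = -M₀/L = -12/20 = -3/5 kN
Superposition: R_A = -259/10 kN, R_B = -371/10 kN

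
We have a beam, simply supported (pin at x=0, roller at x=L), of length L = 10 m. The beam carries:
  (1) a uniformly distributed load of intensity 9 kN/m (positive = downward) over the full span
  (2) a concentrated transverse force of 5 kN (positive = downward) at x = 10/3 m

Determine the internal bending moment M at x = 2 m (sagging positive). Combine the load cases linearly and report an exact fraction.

Load 1 — uniform load w=9 kN/m over full span:
  M_1 = wx(L-x)/2 = 9·2·(10-2)/2 = 72 kN·m
Load 2 — point force P=5 kN at a=10/3 m (b=L-a=20/3):
  M_2 = Pbx/L  [x≤a] = 5·(20/3)·2/10 = 20/3 kN·m
Superposition: M = Σ M_i = 236/3 kN·m ≈ 78.666667 kN·m

M(2) = 236/3 kN·m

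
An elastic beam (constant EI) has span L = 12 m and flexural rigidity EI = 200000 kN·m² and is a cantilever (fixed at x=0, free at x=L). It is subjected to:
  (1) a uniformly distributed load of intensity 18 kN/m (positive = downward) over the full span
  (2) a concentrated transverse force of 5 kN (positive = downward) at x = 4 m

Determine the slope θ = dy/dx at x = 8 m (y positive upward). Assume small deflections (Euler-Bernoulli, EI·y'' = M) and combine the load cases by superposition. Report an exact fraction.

Load 1 — uniform load w=18 kN/m over full span:
  θ_1 = -wx(x²-3Lx+3L²)/(6EI) = -18·8·(8²-3·12·8+3·12²)/(6·200000) = -78/3125 rad
Load 2 — point force P=5 kN at a=4 m (b=L-a=8):
  θ_2 = -Pa²/(2EI)  [x>a] = -5·4²/(2·200000) = -1/5000 rad
Superposition: θ = Σ θ_i = -629/25000 rad ≈ -0.025160 rad

θ(8) = -629/25000 rad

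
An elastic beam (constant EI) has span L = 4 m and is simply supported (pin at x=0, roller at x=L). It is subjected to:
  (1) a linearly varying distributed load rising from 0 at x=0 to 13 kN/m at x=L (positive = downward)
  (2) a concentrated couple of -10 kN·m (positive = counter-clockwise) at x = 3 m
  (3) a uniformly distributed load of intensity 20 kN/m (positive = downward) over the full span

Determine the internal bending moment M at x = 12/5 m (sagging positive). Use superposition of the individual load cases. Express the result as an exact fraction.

Load 1 — triangular load w₀=13 kN/m (0→w₀ over full span):
  M_1 = w₀Lx/6 - w₀x³/(6L) = 13·4·(12/5)/6 - 13·(12/5)³/(6·4) = 1664/125 kN·m
Load 2 — applied couple M₀=-10 kN·m at a=3 m (b=L-a=1):
  M_2 = M₀x/L  [x≤a] = (-10)·(12/5)/4 = -6 kN·m
Load 3 — uniform load w=20 kN/m over full span:
  M_3 = wx(L-x)/2 = 20·(12/5)·(4-(12/5))/2 = 192/5 kN·m
Superposition: M = Σ M_i = 5714/125 kN·m ≈ 45.712000 kN·m

M(12/5) = 5714/125 kN·m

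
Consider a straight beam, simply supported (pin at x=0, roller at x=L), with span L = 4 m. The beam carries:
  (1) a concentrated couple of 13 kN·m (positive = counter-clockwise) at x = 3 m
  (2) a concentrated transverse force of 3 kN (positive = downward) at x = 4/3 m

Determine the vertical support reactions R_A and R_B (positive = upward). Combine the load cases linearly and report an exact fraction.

Load 1 — applied couple M₀=13 kN·m at a=3 m (b=L-a=1):
  R_A = M₀/L = 13/4 kN
  R_B = -M₀/L = -13/4 kN
Load 2 — point force P=3 kN at a=4/3 m (b=L-a=8/3):
  R_A = Pb/L = 3·(8/3)/4 = 2 kN
  R_B = Pa/L = 3·(4/3)/4 = 1 kN
Superposition: R_A = 21/4 kN, R_B = -9/4 kN

R_A = 21/4 kN, R_B = -9/4 kN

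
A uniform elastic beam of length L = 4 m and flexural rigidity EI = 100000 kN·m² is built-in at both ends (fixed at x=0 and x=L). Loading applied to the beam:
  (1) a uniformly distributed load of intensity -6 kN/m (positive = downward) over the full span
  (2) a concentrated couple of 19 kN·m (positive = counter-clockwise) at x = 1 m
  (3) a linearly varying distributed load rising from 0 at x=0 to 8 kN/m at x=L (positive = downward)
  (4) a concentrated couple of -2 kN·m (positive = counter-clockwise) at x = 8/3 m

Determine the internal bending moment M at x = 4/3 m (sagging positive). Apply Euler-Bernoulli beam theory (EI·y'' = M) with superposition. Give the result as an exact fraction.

M(4/3) = -63881/6480 kN·m

Load 1 — uniform load w=-6 kN/m over full span:
  M_1 = wLx/2 - wL²/12 - wx²/2 = (-6)·4·(4/3)/2 - (-6)·4²/12 - (-6)·(4/3)²/2 = -8/3 kN·m
Load 2 — applied couple M₀=19 kN·m at a=1 m (b=L-a=3):
  M_2 = R_Ax - M_A - M₀  [x>a] with R_A=171/32, M_A=-57/16 = (171/32)·(4/3) - (-57/16) - 19 = -133/16 kN·m
Load 3 — triangular load w₀=8 kN/m (0→w₀ over full span):
  M_3 = 3w₀Lx/20 - w₀L²/30 - w₀x³/(6L) = 3·8·4·(4/3)/20 - 8·4²/30 - 8·(4/3)³/(6·4) = 544/405 kN·m
Load 4 — applied couple M₀=-2 kN·m at a=8/3 m (b=L-a=4/3):
  M_4 = R_Ax - M_A  [x≤a] with R_A=-2/3, M_A=-2/3 = (-2/3)·(4/3) - (-2/3) = -2/9 kN·m
Superposition: M = Σ M_i = -63881/6480 kN·m ≈ -9.858179 kN·m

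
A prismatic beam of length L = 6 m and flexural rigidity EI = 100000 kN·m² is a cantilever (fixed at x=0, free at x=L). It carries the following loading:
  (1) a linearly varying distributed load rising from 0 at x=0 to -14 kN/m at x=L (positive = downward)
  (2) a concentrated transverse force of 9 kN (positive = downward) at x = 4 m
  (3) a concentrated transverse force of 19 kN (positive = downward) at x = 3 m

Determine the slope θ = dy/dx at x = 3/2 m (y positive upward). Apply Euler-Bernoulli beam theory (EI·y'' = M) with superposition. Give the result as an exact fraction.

θ(3/2) = 12447/12800000 rad

Load 1 — triangular load w₀=-14 kN/m (0→w₀ over full span):
  θ_1 = (w₀Lx²/4-w₀L²x/3-w₀x⁴/(24L))/EI = ((-14)·6·(3/2)²/4-(-14)·6²·(3/2)/3-(-14)·(3/2)⁴/(24·6))/100000 = 26271/12800000 rad
Load 2 — point force P=9 kN at a=4 m (b=L-a=2):
  θ_2 = -Px(2a-x)/(2EI)  [x≤a] = -9·(3/2)·(2·4-(3/2))/(2·100000) = -351/800000 rad
Load 3 — point force P=19 kN at a=3 m (b=L-a=3):
  θ_3 = -Px(2a-x)/(2EI)  [x≤a] = -19·(3/2)·(2·3-(3/2))/(2·100000) = -513/800000 rad
Superposition: θ = Σ θ_i = 12447/12800000 rad ≈ 0.000972 rad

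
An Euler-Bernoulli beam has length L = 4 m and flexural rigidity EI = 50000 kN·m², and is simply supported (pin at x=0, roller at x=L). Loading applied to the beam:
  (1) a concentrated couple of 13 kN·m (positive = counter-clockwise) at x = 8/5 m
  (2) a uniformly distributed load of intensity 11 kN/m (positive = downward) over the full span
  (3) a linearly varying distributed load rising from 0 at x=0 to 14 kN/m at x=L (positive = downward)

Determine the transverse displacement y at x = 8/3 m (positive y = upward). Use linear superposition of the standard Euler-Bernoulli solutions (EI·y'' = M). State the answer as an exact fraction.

Load 1 — applied couple M₀=13 kN·m at a=8/5 m (b=L-a=12/5):
  y_1 = (M₀x³/(6L)-M₀(x-a)²/2+C₁x)/EI  [x>a] with C₁=M₀(3b²-L²)/(6L)=52/75 = (13·(8/3)³/(6·4)-13·((8/3)-(8/5))²/2+(52/75)·(8/3))/50000 = 598/6328125 m
Load 2 — uniform load w=11 kN/m over full span:
  y_2 = -wx(L³-2Lx²+x³)/(24EI) = -11·(8/3)·(4³-2·4·(8/3)²+(8/3)³)/(24·50000) = -484/759375 m
Load 3 — triangular load w₀=14 kN/m (0→w₀ over full span):
  y_3 = -w₀x(7L⁴-10L²x²+3x⁴)/(360LEI) = -14·(8/3)·(7·4⁴-10·4²·(8/3)²+3·(8/3)⁴)/(360·4·50000) = -952/2278125 m
Superposition: y = Σ y_i = -54718/56953125 m ≈ -0.000961 m

y(8/3) = -54718/56953125 m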